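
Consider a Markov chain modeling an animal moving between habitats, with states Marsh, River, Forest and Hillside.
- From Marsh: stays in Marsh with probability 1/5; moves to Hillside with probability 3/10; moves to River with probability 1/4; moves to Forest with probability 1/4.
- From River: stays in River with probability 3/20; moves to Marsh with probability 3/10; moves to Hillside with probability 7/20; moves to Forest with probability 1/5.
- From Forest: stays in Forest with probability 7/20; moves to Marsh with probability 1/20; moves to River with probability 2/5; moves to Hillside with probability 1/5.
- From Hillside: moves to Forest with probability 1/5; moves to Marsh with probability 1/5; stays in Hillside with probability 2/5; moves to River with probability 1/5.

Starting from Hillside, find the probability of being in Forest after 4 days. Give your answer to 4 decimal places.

Propagate the distribution vector 4 days from Hillside.
After 0 days: (0.0000, 0.0000, 0.0000, 1.0000)
After 1 day: (0.2000, 0.2000, 0.2000, 0.4000)
After 2 days: (0.1900, 0.2400, 0.2400, 0.3300)
After 3 days: (0.1880, 0.2455, 0.2455, 0.3210)
After 4 days: (0.1877, 0.2462, 0.2462, 0.3198)
P(in Forest after 4 days) = 0.2462

0.2462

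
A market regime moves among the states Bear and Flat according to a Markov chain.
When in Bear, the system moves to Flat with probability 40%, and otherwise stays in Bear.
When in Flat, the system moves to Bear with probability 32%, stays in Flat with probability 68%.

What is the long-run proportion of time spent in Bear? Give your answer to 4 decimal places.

0.4444

Let the stationary distribution be π with π = πP and π_1 + π_2 = 1.
π_1 = 0.6·π_1 + 0.32·π_2
Solving with the normalization constraint gives π = (0.4444, 0.5556).
So the stationary probability of Bear is 0.4444.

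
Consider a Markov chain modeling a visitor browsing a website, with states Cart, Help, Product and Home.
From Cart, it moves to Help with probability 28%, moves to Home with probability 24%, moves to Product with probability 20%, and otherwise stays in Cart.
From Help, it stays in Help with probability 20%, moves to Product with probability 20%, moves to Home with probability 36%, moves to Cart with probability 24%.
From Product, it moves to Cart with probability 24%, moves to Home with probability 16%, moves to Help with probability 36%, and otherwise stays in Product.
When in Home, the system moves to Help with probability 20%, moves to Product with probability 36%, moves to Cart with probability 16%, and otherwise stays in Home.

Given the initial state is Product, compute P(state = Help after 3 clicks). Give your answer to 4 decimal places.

Propagate the distribution vector 3 clicks from Product.
After 0 clicks: (0.0000, 0.0000, 1.0000, 0.0000)
After 1 click: (0.2400, 0.3600, 0.2400, 0.1600)
After 2 clicks: (0.2368, 0.2576, 0.2352, 0.2704)
After 3 clicks: (0.2278, 0.2566, 0.2527, 0.2629)
P(in Help after 3 clicks) = 0.2566

0.2566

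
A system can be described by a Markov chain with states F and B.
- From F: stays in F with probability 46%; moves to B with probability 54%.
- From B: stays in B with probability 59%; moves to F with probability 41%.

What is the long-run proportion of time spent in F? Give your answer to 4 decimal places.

Let the stationary distribution be π with π = πP and π_1 + π_2 = 1.
π_1 = 0.46·π_1 + 0.41·π_2
Solving with the normalization constraint gives π = (0.4316, 0.5684).
So the stationary probability of F is 0.4316.

0.4316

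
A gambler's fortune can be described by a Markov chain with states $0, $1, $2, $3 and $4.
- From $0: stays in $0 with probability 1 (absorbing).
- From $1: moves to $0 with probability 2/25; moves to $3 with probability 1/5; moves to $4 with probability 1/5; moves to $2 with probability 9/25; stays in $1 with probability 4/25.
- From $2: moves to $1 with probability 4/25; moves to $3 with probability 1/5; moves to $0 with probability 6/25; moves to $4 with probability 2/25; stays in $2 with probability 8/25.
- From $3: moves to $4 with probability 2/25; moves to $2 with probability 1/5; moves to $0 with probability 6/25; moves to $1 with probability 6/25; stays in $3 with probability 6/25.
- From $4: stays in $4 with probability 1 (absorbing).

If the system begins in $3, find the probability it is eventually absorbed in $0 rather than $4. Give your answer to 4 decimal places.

Let h(s) be the probability of absorption at $0 starting from transient state s. Then h($0) = 1 and h($4) = 0. By first-step analysis:
h($1) = 0.08·1 + 0.16·h($1) + 0.36·h($2) + 0.2·h($3) + 0.2·0
h($2) = 0.24·1 + 0.16·h($1) + 0.32·h($2) + 0.2·h($3) + 0.08·0
h($3) = 0.24·1 + 0.24·h($1) + 0.2·h($2) + 0.24·h($3) + 0.08·0
Solving: h($1) = 0.5437, h($2) = 0.6766, h($3) = 0.6655.
Starting from $3, the probability is 0.6655.

0.6655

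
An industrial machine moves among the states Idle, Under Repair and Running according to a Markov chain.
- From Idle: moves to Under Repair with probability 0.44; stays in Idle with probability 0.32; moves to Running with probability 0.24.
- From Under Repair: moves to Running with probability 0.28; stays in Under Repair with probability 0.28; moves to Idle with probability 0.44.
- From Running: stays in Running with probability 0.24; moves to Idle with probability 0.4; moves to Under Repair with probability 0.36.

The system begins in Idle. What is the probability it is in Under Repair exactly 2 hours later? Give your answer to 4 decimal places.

0.3504

Sum over the intermediate state after 1 hour:
P = P(Idle→Idle)·P(Idle→Under Repair) + P(Idle→Under Repair)·P(Under Repair→Under Repair) + P(Idle→Running)·P(Running→Under Repair)
  = 0.32×0.44 + 0.44×0.28 + 0.24×0.36
  = 0.1408 + 0.1232 + 0.0864 = 0.3504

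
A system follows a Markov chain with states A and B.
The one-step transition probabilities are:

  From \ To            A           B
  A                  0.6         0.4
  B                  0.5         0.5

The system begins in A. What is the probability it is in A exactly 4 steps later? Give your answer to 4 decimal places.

0.5556

Propagate the distribution vector 4 steps from A.
After 0 steps: (1.0000, 0.0000)
After 1 step: (0.6000, 0.4000)
After 2 steps: (0.5600, 0.4400)
After 3 steps: (0.5560, 0.4440)
After 4 steps: (0.5556, 0.4444)
P(in A after 4 steps) = 0.5556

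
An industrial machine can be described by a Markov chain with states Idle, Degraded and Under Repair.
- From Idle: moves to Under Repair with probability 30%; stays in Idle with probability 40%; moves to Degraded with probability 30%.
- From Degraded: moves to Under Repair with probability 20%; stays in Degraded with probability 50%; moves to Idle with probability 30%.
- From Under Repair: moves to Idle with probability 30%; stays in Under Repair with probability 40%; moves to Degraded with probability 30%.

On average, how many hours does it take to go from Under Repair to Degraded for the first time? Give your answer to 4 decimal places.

3.3333

Let t(s) be the expected number of hours to first reach Degraded from state s, with t(Degraded) = 0. Conditioning on the first hour:
t(Idle) = 1 + 0.4·t(Idle) + 0.3·t(Under Repair)
t(Under Repair) = 1 + 0.3·t(Idle) + 0.4·t(Under Repair)
Solving: t(Idle) = 3.3333, t(Under Repair) = 3.3333.
Expected hours from Under Repair to Degraded: 3.3333.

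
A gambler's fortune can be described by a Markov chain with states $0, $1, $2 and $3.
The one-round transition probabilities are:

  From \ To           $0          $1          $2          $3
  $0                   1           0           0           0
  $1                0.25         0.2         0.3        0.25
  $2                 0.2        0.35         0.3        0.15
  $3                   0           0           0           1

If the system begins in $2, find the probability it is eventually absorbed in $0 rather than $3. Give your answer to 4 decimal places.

Let h(s) be the probability of absorption at $0 starting from transient state s. Then h($0) = 1 and h($3) = 0. By first-step analysis:
h($1) = 0.25·1 + 0.2·h($1) + 0.3·h($2) + 0.25·0
h($2) = 0.2·1 + 0.35·h($1) + 0.3·h($2) + 0.15·0
Solving: h($1) = 0.5165, h($2) = 0.5440.
Starting from $2, the probability is 0.5440.

0.5440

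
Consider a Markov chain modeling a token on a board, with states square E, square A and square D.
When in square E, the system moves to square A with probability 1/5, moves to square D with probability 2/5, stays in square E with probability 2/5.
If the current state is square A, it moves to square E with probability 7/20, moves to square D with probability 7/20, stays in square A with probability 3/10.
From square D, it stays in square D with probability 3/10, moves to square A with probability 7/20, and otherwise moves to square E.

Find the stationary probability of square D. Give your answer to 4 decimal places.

Let the stationary distribution be π with π = πP and π_1 + π_2 + π_3 = 1.
π_1 = 0.4·π_1 + 0.35·π_2 + 0.35·π_3
π_2 = 0.2·π_1 + 0.3·π_2 + 0.35·π_3
Solving with the normalization constraint gives π = (0.3684, 0.2807, 0.3509).
So the stationary probability of square D is 0.3509.

0.3509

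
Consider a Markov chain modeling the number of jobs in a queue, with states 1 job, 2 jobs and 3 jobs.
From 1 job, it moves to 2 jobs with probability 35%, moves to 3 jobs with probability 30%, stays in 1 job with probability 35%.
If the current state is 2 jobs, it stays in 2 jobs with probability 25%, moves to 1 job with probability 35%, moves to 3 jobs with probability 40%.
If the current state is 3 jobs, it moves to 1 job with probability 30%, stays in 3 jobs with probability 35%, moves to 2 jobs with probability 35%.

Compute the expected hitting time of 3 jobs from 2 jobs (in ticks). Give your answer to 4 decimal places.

2.7397

Let t(s) be the expected number of ticks to first reach 3 jobs from state s, with t(3 jobs) = 0. Conditioning on the first tick:
t(1 job) = 1 + 0.35·t(1 job) + 0.35·t(2 jobs)
t(2 jobs) = 1 + 0.35·t(1 job) + 0.25·t(2 jobs)
Solving: t(1 job) = 3.0137, t(2 jobs) = 2.7397.
Expected ticks from 2 jobs to 3 jobs: 2.7397.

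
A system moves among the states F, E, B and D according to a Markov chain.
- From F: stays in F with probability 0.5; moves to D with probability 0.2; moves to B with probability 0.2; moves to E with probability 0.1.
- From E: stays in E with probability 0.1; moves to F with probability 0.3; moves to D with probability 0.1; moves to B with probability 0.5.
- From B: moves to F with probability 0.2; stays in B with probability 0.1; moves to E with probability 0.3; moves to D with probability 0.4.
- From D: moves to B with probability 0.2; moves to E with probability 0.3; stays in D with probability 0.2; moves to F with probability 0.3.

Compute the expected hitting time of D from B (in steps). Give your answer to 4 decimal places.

Let t(s) be the expected number of steps to first reach D from state s, with t(D) = 0. Conditioning on the first step:
t(F) = 1 + 0.5·t(F) + 0.1·t(E) + 0.2·t(B)
t(E) = 1 + 0.3·t(F) + 0.1·t(E) + 0.5·t(B)
t(B) = 1 + 0.2·t(F) + 0.3·t(E) + 0.1·t(B)
Solving: t(F) = 4.3515, t(E) = 4.5607, t(B) = 3.5983.
Expected steps from B to D: 3.5983.

3.5983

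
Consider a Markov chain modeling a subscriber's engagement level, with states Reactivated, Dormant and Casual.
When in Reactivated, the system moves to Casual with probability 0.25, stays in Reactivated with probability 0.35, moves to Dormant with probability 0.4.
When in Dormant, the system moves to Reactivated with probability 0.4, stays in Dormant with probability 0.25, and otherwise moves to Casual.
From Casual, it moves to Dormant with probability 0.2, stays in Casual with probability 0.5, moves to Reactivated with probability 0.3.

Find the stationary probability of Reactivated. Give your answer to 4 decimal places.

Let the stationary distribution be π with π = πP and π_1 + π_2 + π_3 = 1.
π_1 = 0.35·π_1 + 0.4·π_2 + 0.3·π_3
π_2 = 0.4·π_1 + 0.25·π_2 + 0.2·π_3
Solving with the normalization constraint gives π = (0.3456, 0.2833, 0.3711).
So the stationary probability of Reactivated is 0.3456.

0.3456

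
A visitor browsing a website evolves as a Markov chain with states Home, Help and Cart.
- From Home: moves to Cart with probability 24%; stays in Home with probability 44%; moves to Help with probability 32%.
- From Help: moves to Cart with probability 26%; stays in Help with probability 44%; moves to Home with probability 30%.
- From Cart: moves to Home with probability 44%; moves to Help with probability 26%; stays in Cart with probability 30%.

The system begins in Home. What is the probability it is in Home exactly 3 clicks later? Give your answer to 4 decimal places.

0.3918

Propagate the distribution vector 3 clicks from Home.
After 0 clicks: (1.0000, 0.0000, 0.0000)
After 1 click: (0.4400, 0.3200, 0.2400)
After 2 clicks: (0.3952, 0.3440, 0.2608)
After 3 clicks: (0.3918, 0.3456, 0.2625)
P(in Home after 3 clicks) = 0.3918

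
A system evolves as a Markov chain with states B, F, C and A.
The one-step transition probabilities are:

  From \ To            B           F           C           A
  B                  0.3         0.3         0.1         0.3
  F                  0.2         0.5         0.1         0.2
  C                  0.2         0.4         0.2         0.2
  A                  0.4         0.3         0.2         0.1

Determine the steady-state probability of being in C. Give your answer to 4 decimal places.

0.1340

Let the stationary distribution be π with π = πP and π_1 + π_2 + π_3 + π_4 = 1.
π_1 = 0.3·π_1 + 0.2·π_2 + 0.2·π_3 + 0.4·π_4
π_2 = 0.3·π_1 + 0.5·π_2 + 0.4·π_3 + 0.3·π_4
π_3 = 0.1·π_1 + 0.1·π_2 + 0.2·π_3 + 0.2·π_4
Solving with the normalization constraint gives π = (0.2680, 0.3918, 0.1340, 0.2062).
So the stationary probability of C is 0.1340.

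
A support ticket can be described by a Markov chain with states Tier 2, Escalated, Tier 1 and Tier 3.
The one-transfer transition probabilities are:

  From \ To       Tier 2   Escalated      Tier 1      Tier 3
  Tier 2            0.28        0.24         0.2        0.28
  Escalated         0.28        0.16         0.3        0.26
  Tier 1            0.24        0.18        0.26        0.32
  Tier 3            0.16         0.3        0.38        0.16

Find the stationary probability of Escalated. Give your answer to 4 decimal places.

Let the stationary distribution be π with π = πP and π_1 + π_2 + π_3 + π_4 = 1.
π_1 = 0.28·π_1 + 0.28·π_2 + 0.24·π_3 + 0.16·π_4
π_2 = 0.24·π_1 + 0.16·π_2 + 0.18·π_3 + 0.3·π_4
π_3 = 0.2·π_1 + 0.3·π_2 + 0.26·π_3 + 0.38·π_4
Solving with the normalization constraint gives π = (0.2378, 0.2206, 0.2853, 0.2563).
So the stationary probability of Escalated is 0.2206.

0.2206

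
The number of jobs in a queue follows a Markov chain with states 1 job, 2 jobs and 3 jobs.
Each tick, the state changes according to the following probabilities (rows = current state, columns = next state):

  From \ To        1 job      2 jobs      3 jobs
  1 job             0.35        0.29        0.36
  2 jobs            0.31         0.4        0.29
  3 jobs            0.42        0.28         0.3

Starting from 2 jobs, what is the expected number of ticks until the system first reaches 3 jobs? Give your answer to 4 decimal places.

3.1989

Let t(s) be the expected number of ticks to first reach 3 jobs from state s, with t(3 jobs) = 0. Conditioning on the first tick:
t(1 job) = 1 + 0.35·t(1 job) + 0.29·t(2 jobs)
t(2 jobs) = 1 + 0.31·t(1 job) + 0.4·t(2 jobs)
Solving: t(1 job) = 2.9657, t(2 jobs) = 3.1989.
Expected ticks from 2 jobs to 3 jobs: 3.1989.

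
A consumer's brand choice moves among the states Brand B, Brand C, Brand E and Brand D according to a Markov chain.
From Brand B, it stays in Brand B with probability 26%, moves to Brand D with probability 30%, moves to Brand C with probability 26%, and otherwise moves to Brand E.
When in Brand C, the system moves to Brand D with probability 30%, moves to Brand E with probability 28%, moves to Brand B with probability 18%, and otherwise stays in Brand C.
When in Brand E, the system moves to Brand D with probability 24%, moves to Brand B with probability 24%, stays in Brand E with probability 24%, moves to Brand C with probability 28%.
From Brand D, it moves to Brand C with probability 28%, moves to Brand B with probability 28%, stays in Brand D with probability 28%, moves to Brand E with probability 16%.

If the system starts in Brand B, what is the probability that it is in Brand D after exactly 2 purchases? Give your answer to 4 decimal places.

Propagate the distribution vector 2 purchases from Brand B.
After 0 purchases: (1.0000, 0.0000, 0.0000, 0.0000)
After 1 purchase: (0.2600, 0.2600, 0.1800, 0.3000)
After 2 purchases: (0.2416, 0.2644, 0.2108, 0.2832)
P(in Brand D after 2 purchases) = 0.2832

0.2832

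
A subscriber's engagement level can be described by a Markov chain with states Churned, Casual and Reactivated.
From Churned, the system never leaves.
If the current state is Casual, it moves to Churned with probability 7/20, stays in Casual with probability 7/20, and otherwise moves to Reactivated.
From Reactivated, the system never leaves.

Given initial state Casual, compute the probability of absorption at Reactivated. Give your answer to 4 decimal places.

0.4615

Let h(s) be the probability of absorption at Reactivated starting from transient state s. Then h(Reactivated) = 1 and h(Churned) = 0. By first-step analysis:
h(Casual) = 0.35·0 + 0.35·h(Casual) + 0.3·1
Solving: h(Casual) = 0.4615.
Starting from Casual, the probability is 0.4615.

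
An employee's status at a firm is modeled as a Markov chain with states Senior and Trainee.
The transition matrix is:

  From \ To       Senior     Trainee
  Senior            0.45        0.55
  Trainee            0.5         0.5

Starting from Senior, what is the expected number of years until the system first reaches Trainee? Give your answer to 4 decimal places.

Let t(s) be the expected number of years to first reach Trainee from state s, with t(Trainee) = 0. Conditioning on the first year:
t(Senior) = 1 + 0.45·t(Senior)
Solving: t(Senior) = 1.8182.
Expected years from Senior to Trainee: 1.8182.

1.8182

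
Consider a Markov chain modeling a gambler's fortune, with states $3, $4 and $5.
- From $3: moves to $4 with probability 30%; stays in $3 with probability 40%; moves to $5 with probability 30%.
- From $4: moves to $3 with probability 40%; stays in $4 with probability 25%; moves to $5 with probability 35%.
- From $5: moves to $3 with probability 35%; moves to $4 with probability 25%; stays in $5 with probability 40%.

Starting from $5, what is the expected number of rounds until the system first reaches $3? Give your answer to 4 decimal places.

2.7586

Let t(s) be the expected number of rounds to first reach $3 from state s, with t($3) = 0. Conditioning on the first round:
t($4) = 1 + 0.25·t($4) + 0.35·t($5)
t($5) = 1 + 0.25·t($4) + 0.4·t($5)
Solving: t($4) = 2.6207, t($5) = 2.7586.
Expected rounds from $5 to $3: 2.7586.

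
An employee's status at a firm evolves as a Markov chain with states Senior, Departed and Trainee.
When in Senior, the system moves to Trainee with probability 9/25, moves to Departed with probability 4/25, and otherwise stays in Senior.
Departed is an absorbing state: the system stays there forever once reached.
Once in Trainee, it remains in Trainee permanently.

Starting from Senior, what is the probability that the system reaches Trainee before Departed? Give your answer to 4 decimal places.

0.6923

Let h(s) be the probability of absorption at Trainee starting from transient state s. Then h(Trainee) = 1 and h(Departed) = 0. By first-step analysis:
h(Senior) = 0.48·h(Senior) + 0.16·0 + 0.36·1
Solving: h(Senior) = 0.6923.
Starting from Senior, the probability is 0.6923.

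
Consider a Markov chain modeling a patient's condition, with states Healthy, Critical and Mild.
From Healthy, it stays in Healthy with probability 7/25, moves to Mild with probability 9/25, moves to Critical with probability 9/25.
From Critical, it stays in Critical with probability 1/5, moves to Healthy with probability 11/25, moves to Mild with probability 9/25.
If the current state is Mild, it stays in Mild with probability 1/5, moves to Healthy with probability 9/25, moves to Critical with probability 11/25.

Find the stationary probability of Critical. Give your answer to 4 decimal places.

Let the stationary distribution be π with π = πP and π_1 + π_2 + π_3 = 1.
π_1 = 0.28·π_1 + 0.44·π_2 + 0.36·π_3
π_2 = 0.36·π_1 + 0.2·π_2 + 0.44·π_3
Solving with the normalization constraint gives π = (0.3579, 0.3317, 0.3103).
So the stationary probability of Critical is 0.3317.

0.3317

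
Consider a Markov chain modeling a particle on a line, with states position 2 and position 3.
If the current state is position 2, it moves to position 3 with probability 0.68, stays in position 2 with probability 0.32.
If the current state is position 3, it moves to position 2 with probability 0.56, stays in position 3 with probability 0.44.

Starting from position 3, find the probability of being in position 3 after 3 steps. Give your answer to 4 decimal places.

Propagate the distribution vector 3 steps from position 3.
After 0 steps: (0.0000, 1.0000)
After 1 step: (0.5600, 0.4400)
After 2 steps: (0.4256, 0.5744)
After 3 steps: (0.4579, 0.5421)
P(in position 3 after 3 steps) = 0.5421

0.5421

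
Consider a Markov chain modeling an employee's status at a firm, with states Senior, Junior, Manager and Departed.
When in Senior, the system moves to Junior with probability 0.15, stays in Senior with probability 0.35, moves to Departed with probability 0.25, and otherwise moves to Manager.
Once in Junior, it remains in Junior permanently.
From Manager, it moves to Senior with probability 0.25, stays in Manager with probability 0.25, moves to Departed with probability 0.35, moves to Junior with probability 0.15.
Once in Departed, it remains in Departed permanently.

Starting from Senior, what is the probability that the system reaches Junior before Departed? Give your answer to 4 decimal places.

Let h(s) be the probability of absorption at Junior starting from transient state s. Then h(Junior) = 1 and h(Departed) = 0. By first-step analysis:
h(Senior) = 0.35·h(Senior) + 0.15·1 + 0.25·h(Manager) + 0.25·0
h(Manager) = 0.25·h(Senior) + 0.15·1 + 0.25·h(Manager) + 0.35·0
Solving: h(Senior) = 0.3529, h(Manager) = 0.3176.
Starting from Senior, the probability is 0.3529.

0.3529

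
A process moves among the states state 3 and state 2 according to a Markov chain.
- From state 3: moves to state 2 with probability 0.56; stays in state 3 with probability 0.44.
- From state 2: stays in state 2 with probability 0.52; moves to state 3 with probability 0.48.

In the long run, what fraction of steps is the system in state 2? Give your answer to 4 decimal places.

Let the stationary distribution be π with π = πP and π_1 + π_2 = 1.
π_1 = 0.44·π_1 + 0.48·π_2
Solving with the normalization constraint gives π = (0.4615, 0.5385).
So the stationary probability of state 2 is 0.5385.

0.5385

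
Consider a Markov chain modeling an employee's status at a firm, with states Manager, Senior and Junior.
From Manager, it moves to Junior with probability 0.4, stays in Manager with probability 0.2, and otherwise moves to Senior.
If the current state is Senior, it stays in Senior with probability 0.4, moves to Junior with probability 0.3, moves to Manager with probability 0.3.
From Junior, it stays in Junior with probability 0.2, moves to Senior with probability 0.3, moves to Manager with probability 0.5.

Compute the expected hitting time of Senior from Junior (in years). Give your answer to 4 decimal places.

2.9545

Let t(s) be the expected number of years to first reach Senior from state s, with t(Senior) = 0. Conditioning on the first year:
t(Manager) = 1 + 0.2·t(Manager) + 0.4·t(Junior)
t(Junior) = 1 + 0.5·t(Manager) + 0.2·t(Junior)
Solving: t(Manager) = 2.7273, t(Junior) = 2.9545.
Expected years from Junior to Senior: 2.9545.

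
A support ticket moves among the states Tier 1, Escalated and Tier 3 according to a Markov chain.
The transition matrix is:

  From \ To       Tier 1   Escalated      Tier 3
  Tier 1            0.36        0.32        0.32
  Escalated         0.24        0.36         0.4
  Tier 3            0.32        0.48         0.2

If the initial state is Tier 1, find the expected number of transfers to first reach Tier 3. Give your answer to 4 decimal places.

2.8846

Let t(s) be the expected number of transfers to first reach Tier 3 from state s, with t(Tier 3) = 0. Conditioning on the first transfer:
t(Tier 1) = 1 + 0.36·t(Tier 1) + 0.32·t(Escalated)
t(Escalated) = 1 + 0.24·t(Tier 1) + 0.36·t(Escalated)
Solving: t(Tier 1) = 2.8846, t(Escalated) = 2.6442.
Expected transfers from Tier 1 to Tier 3: 2.8846.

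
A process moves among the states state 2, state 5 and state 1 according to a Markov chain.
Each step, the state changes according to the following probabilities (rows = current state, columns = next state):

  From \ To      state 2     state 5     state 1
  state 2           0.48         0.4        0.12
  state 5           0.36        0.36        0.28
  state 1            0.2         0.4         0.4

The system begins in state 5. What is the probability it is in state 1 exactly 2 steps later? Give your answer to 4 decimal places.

0.2560

Sum over the intermediate state after 1 step:
P = P(state 5→state 2)·P(state 2→state 1) + P(state 5→state 5)·P(state 5→state 1) + P(state 5→state 1)·P(state 1→state 1)
  = 0.36×0.12 + 0.36×0.28 + 0.28×0.4
  = 0.0432 + 0.1008 + 0.1120 = 0.2560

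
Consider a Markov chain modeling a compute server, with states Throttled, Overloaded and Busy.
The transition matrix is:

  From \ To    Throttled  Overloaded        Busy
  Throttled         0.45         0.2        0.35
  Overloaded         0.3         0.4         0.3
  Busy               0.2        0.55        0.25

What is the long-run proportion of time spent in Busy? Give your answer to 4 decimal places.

Let the stationary distribution be π with π = πP and π_1 + π_2 + π_3 = 1.
π_1 = 0.45·π_1 + 0.3·π_2 + 0.2·π_3
π_2 = 0.2·π_1 + 0.4·π_2 + 0.55·π_3
Solving with the normalization constraint gives π = (0.3175, 0.3816, 0.3008).
So the stationary probability of Busy is 0.3008.

0.3008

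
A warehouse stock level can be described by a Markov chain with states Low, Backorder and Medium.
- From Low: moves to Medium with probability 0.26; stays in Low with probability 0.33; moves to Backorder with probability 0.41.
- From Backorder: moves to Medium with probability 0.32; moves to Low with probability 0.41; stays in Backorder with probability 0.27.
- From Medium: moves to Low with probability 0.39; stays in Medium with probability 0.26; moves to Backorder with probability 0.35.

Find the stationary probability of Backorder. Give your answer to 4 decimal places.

0.3449

Let the stationary distribution be π with π = πP and π_1 + π_2 + π_3 = 1.
π_1 = 0.33·π_1 + 0.41·π_2 + 0.39·π_3
π_2 = 0.41·π_1 + 0.27·π_2 + 0.35·π_3
Solving with the normalization constraint gives π = (0.3744, 0.3449, 0.2807).
So the stationary probability of Backorder is 0.3449.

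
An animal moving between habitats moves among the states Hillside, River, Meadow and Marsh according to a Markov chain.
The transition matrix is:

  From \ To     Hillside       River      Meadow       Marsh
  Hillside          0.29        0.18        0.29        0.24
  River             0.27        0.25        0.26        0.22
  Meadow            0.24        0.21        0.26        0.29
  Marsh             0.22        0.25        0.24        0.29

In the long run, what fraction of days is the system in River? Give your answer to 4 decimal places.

Let the stationary distribution be π with π = πP and π_1 + π_2 + π_3 + π_4 = 1.
π_1 = 0.29·π_1 + 0.27·π_2 + 0.24·π_3 + 0.22·π_4
π_2 = 0.18·π_1 + 0.25·π_2 + 0.21·π_3 + 0.25·π_4
π_3 = 0.29·π_1 + 0.26·π_2 + 0.26·π_3 + 0.24·π_4
Solving with the normalization constraint gives π = (0.2541, 0.2217, 0.2624, 0.2618).
So the stationary probability of River is 0.2217.

0.2217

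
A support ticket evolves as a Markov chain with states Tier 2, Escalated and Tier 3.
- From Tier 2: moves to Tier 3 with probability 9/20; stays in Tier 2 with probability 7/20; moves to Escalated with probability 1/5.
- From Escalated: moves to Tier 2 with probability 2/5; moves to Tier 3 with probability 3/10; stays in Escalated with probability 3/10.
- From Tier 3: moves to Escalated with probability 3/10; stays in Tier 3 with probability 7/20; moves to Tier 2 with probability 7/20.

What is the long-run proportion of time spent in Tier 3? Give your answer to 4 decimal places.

Let the stationary distribution be π with π = πP and π_1 + π_2 + π_3 = 1.
π_1 = 0.35·π_1 + 0.4·π_2 + 0.35·π_3
π_2 = 0.2·π_1 + 0.3·π_2 + 0.3·π_3
Solving with the normalization constraint gives π = (0.3632, 0.2637, 0.3731).
So the stationary probability of Tier 3 is 0.3731.

0.3731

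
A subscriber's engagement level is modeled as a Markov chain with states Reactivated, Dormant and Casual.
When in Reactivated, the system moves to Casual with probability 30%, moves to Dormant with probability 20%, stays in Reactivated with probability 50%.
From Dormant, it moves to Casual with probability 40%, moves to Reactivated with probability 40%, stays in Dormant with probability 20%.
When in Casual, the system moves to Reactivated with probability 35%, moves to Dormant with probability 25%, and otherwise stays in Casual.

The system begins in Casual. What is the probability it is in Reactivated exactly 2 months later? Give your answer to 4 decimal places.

0.4150

Sum over the intermediate state after 1 month:
P = P(Casual→Reactivated)·P(Reactivated→Reactivated) + P(Casual→Dormant)·P(Dormant→Reactivated) + P(Casual→Casual)·P(Casual→Reactivated)
  = 0.35×0.5 + 0.25×0.4 + 0.4×0.35
  = 0.1750 + 0.1000 + 0.1400 = 0.4150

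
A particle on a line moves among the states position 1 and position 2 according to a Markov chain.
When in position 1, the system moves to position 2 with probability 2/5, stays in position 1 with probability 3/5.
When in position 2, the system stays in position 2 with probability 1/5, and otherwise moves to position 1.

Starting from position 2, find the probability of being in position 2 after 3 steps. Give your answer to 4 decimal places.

Propagate the distribution vector 3 steps from position 2.
After 0 steps: (0.0000, 1.0000)
After 1 step: (0.8000, 0.2000)
After 2 steps: (0.6400, 0.3600)
After 3 steps: (0.6720, 0.3280)
P(in position 2 after 3 steps) = 0.3280

0.3280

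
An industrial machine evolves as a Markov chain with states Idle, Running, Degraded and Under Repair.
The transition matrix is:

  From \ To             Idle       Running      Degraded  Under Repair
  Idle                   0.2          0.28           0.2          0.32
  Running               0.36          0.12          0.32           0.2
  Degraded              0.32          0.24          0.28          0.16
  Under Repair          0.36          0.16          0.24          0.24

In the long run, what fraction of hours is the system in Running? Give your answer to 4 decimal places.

Let the stationary distribution be π with π = πP and π_1 + π_2 + π_3 + π_4 = 1.
π_1 = 0.2·π_1 + 0.36·π_2 + 0.32·π_3 + 0.36·π_4
π_2 = 0.28·π_1 + 0.12·π_2 + 0.24·π_3 + 0.16·π_4
π_3 = 0.2·π_1 + 0.32·π_2 + 0.28·π_3 + 0.24·π_4
Solving with the normalization constraint gives π = (0.3016, 0.2082, 0.2548, 0.2354).
So the stationary probability of Running is 0.2082.

0.2082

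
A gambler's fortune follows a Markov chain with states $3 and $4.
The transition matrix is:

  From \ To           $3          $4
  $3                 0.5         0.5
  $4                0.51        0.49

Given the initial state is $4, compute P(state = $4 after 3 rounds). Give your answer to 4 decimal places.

Propagate the distribution vector 3 rounds from $4.
After 0 rounds: (0.0000, 1.0000)
After 1 round: (0.5100, 0.4900)
After 2 rounds: (0.5049, 0.4951)
After 3 rounds: (0.5050, 0.4950)
P(in $4 after 3 rounds) = 0.4950

0.4950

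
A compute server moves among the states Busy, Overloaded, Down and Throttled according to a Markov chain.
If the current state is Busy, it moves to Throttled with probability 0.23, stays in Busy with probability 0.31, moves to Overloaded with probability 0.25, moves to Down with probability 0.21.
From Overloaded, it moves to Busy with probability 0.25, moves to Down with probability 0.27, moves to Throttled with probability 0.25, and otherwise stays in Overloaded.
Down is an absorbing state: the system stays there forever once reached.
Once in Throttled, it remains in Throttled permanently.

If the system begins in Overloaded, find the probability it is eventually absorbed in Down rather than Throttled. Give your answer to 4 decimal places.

Let h(s) be the probability of absorption at Down starting from transient state s. Then h(Down) = 1 and h(Throttled) = 0. By first-step analysis:
h(Busy) = 0.31·h(Busy) + 0.25·h(Overloaded) + 0.21·1 + 0.23·0
h(Overloaded) = 0.25·h(Busy) + 0.23·h(Overloaded) + 0.27·1 + 0.25·0
Solving: h(Busy) = 0.4889, h(Overloaded) = 0.5094.
Starting from Overloaded, the probability is 0.5094.

0.5094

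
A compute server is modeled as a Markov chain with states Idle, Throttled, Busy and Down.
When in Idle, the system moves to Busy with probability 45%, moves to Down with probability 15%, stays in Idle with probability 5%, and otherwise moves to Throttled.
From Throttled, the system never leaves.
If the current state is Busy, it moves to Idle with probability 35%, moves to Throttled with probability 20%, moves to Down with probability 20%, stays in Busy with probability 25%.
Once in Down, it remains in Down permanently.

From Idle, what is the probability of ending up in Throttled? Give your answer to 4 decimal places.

Let h(s) be the probability of absorption at Throttled starting from transient state s. Then h(Throttled) = 1 and h(Down) = 0. By first-step analysis:
h(Idle) = 0.05·h(Idle) + 0.35·1 + 0.45·h(Busy) + 0.15·0
h(Busy) = 0.35·h(Idle) + 0.2·1 + 0.25·h(Busy) + 0.2·0
Solving: h(Idle) = 0.6351, h(Busy) = 0.5631.
Starting from Idle, the probability is 0.6351.

0.6351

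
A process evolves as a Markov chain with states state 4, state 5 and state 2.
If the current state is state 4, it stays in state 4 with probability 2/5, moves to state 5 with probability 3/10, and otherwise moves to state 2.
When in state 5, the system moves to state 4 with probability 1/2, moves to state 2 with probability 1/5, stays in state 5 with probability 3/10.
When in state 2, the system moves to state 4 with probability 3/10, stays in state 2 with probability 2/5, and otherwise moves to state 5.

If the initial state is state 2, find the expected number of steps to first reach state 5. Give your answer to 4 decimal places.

Let t(s) be the expected number of steps to first reach state 5 from state s, with t(state 5) = 0. Conditioning on the first step:
t(state 4) = 1 + 0.4·t(state 4) + 0.3·t(state 2)
t(state 2) = 1 + 0.3·t(state 4) + 0.4·t(state 2)
Solving: t(state 4) = 3.3333, t(state 2) = 3.3333.
Expected steps from state 2 to state 5: 3.3333.

3.3333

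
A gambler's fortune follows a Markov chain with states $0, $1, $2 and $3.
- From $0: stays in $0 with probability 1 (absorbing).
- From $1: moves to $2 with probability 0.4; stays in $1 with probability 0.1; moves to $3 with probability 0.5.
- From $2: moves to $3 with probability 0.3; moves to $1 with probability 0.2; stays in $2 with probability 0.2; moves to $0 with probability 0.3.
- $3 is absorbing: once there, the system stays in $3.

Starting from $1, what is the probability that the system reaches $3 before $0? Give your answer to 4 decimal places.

Let h(s) be the probability of absorption at $3 starting from transient state s. Then h($3) = 1 and h($0) = 0. By first-step analysis:
h($1) = 0.1·h($1) + 0.4·h($2) + 0.5·1
h($2) = 0.3·0 + 0.2·h($1) + 0.2·h($2) + 0.3·1
Solving: h($1) = 0.8125, h($2) = 0.5781.
Starting from $1, the probability is 0.8125.

0.8125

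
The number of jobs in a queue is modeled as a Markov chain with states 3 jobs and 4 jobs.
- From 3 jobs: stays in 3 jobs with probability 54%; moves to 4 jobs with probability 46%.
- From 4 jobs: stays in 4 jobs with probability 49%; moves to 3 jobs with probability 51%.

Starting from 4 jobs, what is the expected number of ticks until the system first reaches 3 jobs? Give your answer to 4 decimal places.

Let t(s) be the expected number of ticks to first reach 3 jobs from state s, with t(3 jobs) = 0. Conditioning on the first tick:
t(4 jobs) = 1 + 0.49·t(4 jobs)
Solving: t(4 jobs) = 1.9608.
Expected ticks from 4 jobs to 3 jobs: 1.9608.

1.9608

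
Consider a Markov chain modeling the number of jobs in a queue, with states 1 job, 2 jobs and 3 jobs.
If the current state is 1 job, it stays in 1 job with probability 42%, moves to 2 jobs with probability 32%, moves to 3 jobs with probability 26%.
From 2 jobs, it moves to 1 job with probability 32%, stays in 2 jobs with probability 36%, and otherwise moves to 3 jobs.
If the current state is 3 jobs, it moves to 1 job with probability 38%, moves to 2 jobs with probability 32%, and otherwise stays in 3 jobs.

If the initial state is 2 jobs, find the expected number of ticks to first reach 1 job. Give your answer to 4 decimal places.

Let t(s) be the expected number of ticks to first reach 1 job from state s, with t(1 job) = 0. Conditioning on the first tick:
t(2 jobs) = 1 + 0.36·t(2 jobs) + 0.32·t(3 jobs)
t(3 jobs) = 1 + 0.32·t(2 jobs) + 0.3·t(3 jobs)
Solving: t(2 jobs) = 2.9514, t(3 jobs) = 2.7778.
Expected ticks from 2 jobs to 1 job: 2.9514.

2.9514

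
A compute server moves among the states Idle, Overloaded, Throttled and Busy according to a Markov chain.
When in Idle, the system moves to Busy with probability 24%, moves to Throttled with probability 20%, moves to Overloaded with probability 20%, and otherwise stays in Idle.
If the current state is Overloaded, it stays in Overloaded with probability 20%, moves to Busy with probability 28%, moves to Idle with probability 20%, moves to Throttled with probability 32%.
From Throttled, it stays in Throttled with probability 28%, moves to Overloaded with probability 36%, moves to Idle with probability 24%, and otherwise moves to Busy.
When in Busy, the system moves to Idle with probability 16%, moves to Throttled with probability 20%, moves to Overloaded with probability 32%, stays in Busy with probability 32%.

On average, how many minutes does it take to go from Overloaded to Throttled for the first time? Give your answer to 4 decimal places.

Let t(s) be the expected number of minutes to first reach Throttled from state s, with t(Throttled) = 0. Conditioning on the first minute:
t(Idle) = 1 + 0.36·t(Idle) + 0.2·t(Overloaded) + 0.24·t(Busy)
t(Overloaded) = 1 + 0.2·t(Idle) + 0.2·t(Overloaded) + 0.28·t(Busy)
t(Busy) = 1 + 0.16·t(Idle) + 0.32·t(Overloaded) + 0.32·t(Busy)
Solving: t(Idle) = 4.3878, t(Overloaded) = 3.8585, t(Busy) = 4.3188.
Expected minutes from Overloaded to Throttled: 3.8585.

3.8585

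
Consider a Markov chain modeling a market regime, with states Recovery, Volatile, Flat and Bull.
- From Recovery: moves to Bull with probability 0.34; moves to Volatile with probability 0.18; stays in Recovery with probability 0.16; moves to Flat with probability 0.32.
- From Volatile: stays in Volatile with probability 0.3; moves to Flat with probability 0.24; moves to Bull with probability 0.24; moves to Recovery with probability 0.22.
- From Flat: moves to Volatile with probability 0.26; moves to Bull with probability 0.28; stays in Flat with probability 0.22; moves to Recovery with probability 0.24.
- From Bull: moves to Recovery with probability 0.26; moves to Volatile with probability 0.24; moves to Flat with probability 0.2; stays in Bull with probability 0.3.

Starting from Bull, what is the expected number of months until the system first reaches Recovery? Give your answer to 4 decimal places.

Let t(s) be the expected number of months to first reach Recovery from state s, with t(Recovery) = 0. Conditioning on the first month:
t(Volatile) = 1 + 0.3·t(Volatile) + 0.24·t(Flat) + 0.24·t(Bull)
t(Flat) = 1 + 0.26·t(Volatile) + 0.22·t(Flat) + 0.28·t(Bull)
t(Bull) = 1 + 0.24·t(Volatile) + 0.2·t(Flat) + 0.3·t(Bull)
Solving: t(Volatile) = 4.2536, t(Flat) = 4.1633, t(Bull) = 4.0765.
Expected months from Bull to Recovery: 4.0765.

4.0765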